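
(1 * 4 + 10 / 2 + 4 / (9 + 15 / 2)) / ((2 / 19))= 5795 / 66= 87.80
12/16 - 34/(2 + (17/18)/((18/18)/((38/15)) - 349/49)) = -14704071/838636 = -17.53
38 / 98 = 19 / 49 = 0.39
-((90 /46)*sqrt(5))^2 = -10125 /529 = -19.14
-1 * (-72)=72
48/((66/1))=8/11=0.73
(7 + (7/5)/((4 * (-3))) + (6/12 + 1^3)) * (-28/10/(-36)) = 3521/5400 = 0.65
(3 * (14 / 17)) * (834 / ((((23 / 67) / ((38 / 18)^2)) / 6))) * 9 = 564814824 / 391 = 1444539.19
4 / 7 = 0.57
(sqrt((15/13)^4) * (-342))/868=-38475/73346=-0.52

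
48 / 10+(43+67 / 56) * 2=13047 / 140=93.19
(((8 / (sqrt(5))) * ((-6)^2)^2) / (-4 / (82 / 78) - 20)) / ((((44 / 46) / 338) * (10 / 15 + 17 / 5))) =-309809448 * sqrt(5) / 40931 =-16924.95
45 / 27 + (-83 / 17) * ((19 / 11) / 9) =1228 / 1683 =0.73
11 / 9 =1.22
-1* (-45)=45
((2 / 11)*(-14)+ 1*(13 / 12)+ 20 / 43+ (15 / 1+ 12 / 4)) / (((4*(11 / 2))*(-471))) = -96509 / 58814712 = -0.00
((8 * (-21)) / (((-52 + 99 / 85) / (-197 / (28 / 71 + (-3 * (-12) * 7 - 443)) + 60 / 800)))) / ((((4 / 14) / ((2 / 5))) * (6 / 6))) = 499865807 / 97460155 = 5.13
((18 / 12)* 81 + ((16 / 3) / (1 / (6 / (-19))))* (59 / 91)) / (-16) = -416371 / 55328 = -7.53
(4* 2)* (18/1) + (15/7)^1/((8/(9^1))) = 8199/56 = 146.41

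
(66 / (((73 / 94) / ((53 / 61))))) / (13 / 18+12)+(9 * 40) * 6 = 2208550536 / 1019737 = 2165.80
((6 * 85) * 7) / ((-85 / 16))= -672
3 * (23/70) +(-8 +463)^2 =14491819/70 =207025.99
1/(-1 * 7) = -1/7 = -0.14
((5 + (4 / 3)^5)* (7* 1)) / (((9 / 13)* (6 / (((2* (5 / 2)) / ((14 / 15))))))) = 727675 / 8748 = 83.18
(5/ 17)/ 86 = 5/ 1462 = 0.00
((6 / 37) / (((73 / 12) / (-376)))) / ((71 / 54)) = -1461888 / 191771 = -7.62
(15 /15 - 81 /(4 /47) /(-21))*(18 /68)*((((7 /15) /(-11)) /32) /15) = -1297 /1196800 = -0.00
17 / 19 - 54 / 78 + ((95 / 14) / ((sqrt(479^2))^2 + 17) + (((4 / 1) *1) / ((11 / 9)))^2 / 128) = 0.29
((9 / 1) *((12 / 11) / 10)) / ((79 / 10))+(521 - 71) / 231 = 1146 / 553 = 2.07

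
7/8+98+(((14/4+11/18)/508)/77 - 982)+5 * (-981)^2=3387312361199/704088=4810921.88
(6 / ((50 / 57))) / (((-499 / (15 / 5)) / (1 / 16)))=-513 / 199600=-0.00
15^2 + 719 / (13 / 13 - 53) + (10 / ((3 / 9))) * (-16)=-13979 / 52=-268.83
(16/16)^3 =1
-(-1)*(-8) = -8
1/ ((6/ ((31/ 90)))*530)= 31/ 286200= 0.00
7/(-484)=-7/484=-0.01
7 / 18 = 0.39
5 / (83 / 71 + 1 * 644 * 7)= 355 / 320151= 0.00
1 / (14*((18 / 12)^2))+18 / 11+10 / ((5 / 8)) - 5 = 8779 / 693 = 12.67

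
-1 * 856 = -856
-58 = -58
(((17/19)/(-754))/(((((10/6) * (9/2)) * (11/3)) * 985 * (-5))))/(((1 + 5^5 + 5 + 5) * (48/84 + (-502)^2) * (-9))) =-17/13800374055756288000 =-0.00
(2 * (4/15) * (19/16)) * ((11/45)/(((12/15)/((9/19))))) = 11/120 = 0.09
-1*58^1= -58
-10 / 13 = -0.77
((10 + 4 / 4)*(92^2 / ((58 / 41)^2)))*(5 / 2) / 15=19563478 / 2523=7754.05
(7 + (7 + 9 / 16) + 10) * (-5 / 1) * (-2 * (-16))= -3930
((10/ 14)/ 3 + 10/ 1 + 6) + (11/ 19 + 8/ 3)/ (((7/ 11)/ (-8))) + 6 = -18.56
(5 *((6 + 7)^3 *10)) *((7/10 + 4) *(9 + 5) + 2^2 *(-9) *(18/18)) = 3273530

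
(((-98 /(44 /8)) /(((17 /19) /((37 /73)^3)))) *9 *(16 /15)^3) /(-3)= 772635738112 /81839451375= 9.44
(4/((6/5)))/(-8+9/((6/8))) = 5/6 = 0.83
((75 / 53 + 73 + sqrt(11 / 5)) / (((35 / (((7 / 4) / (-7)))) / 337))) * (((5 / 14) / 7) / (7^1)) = -166141 / 127253 - 337 * sqrt(55) / 96040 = -1.33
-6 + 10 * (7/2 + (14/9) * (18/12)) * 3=169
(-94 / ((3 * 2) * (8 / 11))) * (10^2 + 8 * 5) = -18095 / 6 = -3015.83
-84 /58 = -42 /29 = -1.45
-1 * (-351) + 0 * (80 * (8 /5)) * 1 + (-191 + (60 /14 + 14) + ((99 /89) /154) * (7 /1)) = 222207 /1246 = 178.34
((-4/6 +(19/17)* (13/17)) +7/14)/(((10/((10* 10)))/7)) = 41755/867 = 48.16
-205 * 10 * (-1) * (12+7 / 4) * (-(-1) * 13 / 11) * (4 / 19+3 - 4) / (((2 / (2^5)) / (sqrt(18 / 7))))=-23985000 * sqrt(14) / 133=-674764.30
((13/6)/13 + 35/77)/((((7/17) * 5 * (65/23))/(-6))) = -16031/25025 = -0.64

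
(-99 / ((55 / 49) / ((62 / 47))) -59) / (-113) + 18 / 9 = 3.55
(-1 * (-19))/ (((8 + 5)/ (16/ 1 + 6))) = 418/ 13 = 32.15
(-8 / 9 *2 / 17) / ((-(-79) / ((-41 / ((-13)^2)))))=656 / 2042703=0.00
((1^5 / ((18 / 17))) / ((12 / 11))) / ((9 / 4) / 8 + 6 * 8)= 748 / 41715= 0.02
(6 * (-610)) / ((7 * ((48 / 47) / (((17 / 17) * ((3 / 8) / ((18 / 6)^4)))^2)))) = -14335 / 1306368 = -0.01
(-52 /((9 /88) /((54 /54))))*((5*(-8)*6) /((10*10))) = 18304 /15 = 1220.27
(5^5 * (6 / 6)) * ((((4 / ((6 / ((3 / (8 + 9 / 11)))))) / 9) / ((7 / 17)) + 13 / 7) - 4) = -39753125 / 6111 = -6505.18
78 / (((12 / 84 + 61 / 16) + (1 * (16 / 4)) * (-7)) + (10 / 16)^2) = -34944 / 10597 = -3.30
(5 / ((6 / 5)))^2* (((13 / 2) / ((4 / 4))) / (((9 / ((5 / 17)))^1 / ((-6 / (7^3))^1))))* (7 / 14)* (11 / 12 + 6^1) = -3371875 / 15113952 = -0.22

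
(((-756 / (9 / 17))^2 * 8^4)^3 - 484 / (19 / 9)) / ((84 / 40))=36904679223289082623388937078600 / 133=277478791152549493408939400000.00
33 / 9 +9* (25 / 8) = 763 / 24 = 31.79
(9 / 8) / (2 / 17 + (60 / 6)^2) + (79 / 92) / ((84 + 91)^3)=819996067 / 72973250000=0.01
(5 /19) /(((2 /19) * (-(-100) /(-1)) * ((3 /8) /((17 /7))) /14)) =-34 /15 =-2.27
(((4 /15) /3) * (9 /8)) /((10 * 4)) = 1 /400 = 0.00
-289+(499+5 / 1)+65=280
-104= -104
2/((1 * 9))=2/9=0.22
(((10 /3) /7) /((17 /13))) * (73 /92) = 4745 /16422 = 0.29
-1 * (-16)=16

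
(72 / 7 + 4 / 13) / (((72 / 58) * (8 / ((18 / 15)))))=6989 / 5460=1.28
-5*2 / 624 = -5 / 312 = -0.02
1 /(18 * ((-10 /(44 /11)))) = -1 /45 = -0.02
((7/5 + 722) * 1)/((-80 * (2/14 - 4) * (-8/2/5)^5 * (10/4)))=-632975/221184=-2.86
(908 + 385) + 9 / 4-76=4877 / 4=1219.25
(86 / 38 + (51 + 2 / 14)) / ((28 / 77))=146.87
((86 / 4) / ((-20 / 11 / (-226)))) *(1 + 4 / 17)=1122429 / 340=3301.26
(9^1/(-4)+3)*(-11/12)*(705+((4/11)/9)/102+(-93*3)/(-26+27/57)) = -438286261/890460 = -492.20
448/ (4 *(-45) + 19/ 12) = -5376/ 2141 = -2.51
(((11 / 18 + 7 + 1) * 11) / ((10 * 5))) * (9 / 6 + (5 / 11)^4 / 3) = 4123589 / 1437480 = 2.87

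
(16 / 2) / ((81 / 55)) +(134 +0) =11294 / 81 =139.43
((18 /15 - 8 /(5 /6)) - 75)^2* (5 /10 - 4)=-1217223 /50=-24344.46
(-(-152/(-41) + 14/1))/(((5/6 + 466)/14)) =-60984/114841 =-0.53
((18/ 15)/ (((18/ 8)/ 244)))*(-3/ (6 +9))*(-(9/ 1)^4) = 4269024/ 25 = 170760.96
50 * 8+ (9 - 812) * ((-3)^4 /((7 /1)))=-62243 /7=-8891.86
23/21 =1.10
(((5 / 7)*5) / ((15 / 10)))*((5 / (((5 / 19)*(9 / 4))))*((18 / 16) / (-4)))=-475 / 84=-5.65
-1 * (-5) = 5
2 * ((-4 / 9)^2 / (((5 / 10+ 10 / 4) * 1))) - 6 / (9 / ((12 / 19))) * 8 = -14944 / 4617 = -3.24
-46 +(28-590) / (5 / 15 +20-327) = -20317 / 460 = -44.17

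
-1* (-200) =200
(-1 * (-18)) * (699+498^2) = 4476654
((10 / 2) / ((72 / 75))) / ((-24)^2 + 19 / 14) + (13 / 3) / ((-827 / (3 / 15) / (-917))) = 389047897 / 401078460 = 0.97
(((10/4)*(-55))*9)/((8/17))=-2629.69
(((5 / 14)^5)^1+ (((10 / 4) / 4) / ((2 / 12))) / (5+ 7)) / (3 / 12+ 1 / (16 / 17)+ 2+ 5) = 0.04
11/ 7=1.57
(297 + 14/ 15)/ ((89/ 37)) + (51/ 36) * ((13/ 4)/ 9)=23909177/ 192240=124.37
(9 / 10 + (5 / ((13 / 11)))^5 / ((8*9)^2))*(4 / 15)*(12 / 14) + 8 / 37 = 0.48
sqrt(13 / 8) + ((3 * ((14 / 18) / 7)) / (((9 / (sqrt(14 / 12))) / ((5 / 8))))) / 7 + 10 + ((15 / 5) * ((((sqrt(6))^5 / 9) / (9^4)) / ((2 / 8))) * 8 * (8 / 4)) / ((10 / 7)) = 5 * sqrt(42) / 9072 + 896 * sqrt(6) / 10935 + sqrt(26) / 4 + 10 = 11.48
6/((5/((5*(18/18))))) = 6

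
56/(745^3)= 56/413493625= 0.00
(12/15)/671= 4/3355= 0.00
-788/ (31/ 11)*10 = -2796.13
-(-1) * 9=9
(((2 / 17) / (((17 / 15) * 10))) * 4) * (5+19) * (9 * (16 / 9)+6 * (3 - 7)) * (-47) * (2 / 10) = 108288 / 1445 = 74.94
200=200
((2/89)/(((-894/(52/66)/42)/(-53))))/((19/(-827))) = -15954484/8314647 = -1.92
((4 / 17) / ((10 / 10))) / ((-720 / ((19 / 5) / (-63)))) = 19 / 963900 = 0.00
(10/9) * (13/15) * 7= 182/27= 6.74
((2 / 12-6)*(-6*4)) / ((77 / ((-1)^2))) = 20 / 11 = 1.82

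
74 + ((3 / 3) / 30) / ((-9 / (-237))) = 6739 / 90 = 74.88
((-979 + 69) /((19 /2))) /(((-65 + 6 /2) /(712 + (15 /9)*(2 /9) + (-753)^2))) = 449964970 /513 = 877124.70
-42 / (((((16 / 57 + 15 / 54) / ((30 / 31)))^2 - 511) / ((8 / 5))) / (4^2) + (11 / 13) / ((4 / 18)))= 2.60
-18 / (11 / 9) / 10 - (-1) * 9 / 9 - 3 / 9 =-133 / 165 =-0.81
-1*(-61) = 61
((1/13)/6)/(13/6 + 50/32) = 8/2327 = 0.00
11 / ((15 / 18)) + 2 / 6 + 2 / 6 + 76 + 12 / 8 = 2741 / 30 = 91.37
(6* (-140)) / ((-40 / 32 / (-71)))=-47712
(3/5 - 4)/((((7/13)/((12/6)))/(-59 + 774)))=-63206/7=-9029.43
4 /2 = 2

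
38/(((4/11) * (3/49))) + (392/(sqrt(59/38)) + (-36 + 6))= 392 * sqrt(2242)/59 + 10061/6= 1991.43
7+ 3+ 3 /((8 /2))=43 /4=10.75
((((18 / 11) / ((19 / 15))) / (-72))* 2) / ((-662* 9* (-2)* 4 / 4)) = -5 / 1660296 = -0.00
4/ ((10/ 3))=1.20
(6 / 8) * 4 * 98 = 294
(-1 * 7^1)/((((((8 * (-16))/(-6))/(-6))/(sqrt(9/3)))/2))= 63 * sqrt(3)/16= 6.82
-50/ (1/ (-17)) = 850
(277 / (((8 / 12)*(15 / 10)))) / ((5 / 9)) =2493 / 5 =498.60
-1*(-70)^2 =-4900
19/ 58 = 0.33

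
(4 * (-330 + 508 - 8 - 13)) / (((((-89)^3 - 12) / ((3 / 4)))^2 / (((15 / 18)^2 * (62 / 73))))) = 121675 / 290246954850824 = 0.00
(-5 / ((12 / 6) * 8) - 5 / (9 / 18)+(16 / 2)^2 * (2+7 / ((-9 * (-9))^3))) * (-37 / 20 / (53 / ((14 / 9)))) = -259184037889 / 40559577120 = -6.39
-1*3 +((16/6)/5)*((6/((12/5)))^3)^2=3053/24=127.21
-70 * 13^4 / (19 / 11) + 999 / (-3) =-21998297 / 19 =-1157805.11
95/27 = 3.52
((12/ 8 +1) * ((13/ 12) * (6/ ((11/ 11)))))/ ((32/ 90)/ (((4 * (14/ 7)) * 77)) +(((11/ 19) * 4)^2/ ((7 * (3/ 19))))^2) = 14593425/ 21143624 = 0.69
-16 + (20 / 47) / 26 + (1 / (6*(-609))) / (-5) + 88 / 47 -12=-291478969 / 11162970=-26.11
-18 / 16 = -1.12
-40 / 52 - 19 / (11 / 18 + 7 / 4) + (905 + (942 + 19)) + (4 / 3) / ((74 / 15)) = 75942006 / 40885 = 1857.45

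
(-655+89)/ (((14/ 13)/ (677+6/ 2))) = -2501720/ 7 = -357388.57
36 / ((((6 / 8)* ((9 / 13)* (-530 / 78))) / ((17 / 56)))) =-5746 / 1855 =-3.10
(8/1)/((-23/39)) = -312/23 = -13.57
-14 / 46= -7 / 23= -0.30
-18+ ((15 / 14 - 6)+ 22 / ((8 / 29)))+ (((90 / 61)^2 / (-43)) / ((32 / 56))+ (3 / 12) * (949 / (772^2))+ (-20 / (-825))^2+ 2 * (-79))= -7361275368969406079 / 72692339467809600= -101.27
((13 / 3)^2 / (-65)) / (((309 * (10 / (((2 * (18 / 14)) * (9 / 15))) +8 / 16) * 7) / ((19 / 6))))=-19 / 313635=-0.00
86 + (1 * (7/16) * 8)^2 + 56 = 617/4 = 154.25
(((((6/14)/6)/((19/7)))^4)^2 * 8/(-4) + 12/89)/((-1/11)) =-286954281139757/193476750163072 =-1.48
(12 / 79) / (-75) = -4 / 1975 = -0.00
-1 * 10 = -10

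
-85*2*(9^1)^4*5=-5576850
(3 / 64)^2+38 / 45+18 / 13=5346449 / 2396160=2.23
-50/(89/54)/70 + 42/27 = 6292/5607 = 1.12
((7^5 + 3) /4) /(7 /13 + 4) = 109265 /118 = 925.97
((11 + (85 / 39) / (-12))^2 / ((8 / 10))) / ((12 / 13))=128169845 / 808704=158.49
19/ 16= 1.19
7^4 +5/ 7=16812/ 7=2401.71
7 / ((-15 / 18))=-8.40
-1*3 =-3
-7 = -7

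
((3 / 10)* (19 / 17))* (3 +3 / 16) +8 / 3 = 1793 / 480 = 3.74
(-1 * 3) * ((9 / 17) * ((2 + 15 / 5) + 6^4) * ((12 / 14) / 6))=-35127 / 119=-295.18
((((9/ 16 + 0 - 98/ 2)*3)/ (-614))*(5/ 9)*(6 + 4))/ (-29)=-19375/ 427344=-0.05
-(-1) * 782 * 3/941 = 2346/941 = 2.49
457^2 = 208849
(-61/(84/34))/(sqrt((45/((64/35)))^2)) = -33184/33075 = -1.00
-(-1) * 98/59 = 1.66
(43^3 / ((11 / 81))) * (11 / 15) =2146689 / 5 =429337.80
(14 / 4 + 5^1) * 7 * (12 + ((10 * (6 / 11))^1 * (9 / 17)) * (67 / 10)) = 20517 / 11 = 1865.18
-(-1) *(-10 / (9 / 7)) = -7.78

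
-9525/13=-732.69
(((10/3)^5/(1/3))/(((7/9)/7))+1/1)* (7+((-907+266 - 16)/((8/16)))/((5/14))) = -1836265249/45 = -40805894.42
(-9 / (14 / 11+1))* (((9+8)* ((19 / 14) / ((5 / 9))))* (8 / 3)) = -383724 / 875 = -438.54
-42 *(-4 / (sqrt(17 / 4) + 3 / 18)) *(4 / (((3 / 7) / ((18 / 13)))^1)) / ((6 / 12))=-42336 / 247 + 127008 *sqrt(17) / 247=1948.71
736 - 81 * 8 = 88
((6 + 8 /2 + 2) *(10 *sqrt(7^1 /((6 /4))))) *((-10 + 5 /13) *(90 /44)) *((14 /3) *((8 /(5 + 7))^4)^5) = -183500800000 *sqrt(42) /166203389781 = -7.16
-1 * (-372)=372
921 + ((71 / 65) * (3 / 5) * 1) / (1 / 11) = 301668 / 325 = 928.21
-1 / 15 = -0.07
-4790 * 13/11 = -62270/11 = -5660.91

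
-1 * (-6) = 6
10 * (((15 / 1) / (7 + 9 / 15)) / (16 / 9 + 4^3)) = 3375 / 11248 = 0.30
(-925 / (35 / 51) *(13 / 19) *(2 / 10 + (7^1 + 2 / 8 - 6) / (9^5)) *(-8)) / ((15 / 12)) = 15452632936 / 13089195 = 1180.56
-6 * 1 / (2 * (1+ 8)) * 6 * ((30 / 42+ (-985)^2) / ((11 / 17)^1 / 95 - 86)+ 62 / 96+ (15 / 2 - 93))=58938095641 / 2592408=22734.88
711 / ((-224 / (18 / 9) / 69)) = -49059 / 112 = -438.03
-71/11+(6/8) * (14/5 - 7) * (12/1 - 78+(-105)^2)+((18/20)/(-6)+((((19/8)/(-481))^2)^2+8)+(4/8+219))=-82723039456283809861/2411753617534976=-34299.95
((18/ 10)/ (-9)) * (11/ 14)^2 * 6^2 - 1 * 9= -3294/ 245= -13.44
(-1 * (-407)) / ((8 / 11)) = 4477 / 8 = 559.62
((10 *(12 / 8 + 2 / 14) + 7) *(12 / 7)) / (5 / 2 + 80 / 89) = 350304 / 29645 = 11.82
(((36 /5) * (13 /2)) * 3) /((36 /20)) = 78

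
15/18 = 0.83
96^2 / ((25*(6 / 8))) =12288 / 25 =491.52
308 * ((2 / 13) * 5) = 3080 / 13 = 236.92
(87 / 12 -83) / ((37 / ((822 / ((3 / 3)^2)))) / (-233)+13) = -29016189 / 4979602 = -5.83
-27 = -27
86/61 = 1.41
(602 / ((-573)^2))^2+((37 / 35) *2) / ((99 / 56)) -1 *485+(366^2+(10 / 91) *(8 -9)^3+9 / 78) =144026825674448140661 / 1079077321732410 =133472.20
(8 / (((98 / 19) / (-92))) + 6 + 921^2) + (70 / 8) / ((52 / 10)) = 848105.99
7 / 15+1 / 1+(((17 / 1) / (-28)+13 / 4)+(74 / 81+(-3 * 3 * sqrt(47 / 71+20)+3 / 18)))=14713 / 2835 - 27 * sqrt(11573) / 71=-35.72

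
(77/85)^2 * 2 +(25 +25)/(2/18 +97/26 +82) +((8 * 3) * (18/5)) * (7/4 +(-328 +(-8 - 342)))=-8479249655954/145128575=-58425.78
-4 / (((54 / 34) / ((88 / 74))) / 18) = -5984 / 111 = -53.91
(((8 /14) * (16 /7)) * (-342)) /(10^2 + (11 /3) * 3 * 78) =-10944 /23471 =-0.47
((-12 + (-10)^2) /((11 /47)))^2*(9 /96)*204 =2703816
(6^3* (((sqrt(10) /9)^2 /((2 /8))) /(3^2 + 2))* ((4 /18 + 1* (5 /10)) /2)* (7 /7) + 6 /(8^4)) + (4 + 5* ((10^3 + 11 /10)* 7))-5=21313900411 /608256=35041.00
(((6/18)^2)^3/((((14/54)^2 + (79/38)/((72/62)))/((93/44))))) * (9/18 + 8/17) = 5301/3498889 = 0.00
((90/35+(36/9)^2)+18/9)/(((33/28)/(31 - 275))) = -46848/11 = -4258.91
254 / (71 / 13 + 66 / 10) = 8255 / 392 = 21.06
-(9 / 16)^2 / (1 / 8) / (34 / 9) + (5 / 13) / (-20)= -9749 / 14144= -0.69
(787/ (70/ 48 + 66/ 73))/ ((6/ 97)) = 22290988/ 4139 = 5385.60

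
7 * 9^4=45927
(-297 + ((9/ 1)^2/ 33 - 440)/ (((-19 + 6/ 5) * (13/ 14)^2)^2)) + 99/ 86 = -63713666103713/ 214015170226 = -297.71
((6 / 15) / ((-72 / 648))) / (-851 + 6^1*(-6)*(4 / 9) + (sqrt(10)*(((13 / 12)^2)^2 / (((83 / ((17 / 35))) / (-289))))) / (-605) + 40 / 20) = 1840980420715468032*sqrt(10) / 99376845289415965702042751 + 413591494928070057984000 / 99376845289415965702042751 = 0.00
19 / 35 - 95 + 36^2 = 42054 / 35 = 1201.54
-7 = -7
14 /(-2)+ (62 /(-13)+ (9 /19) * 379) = 41436 /247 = 167.76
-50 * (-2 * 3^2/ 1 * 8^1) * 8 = 57600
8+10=18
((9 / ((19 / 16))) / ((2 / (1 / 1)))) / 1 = 72 / 19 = 3.79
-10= -10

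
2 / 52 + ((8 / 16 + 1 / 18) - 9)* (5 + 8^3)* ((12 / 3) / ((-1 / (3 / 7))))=7484.23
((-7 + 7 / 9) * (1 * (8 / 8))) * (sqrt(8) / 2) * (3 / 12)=-14 * sqrt(2) / 9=-2.20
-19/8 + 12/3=13/8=1.62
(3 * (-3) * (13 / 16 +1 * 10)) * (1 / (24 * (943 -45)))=-519 / 114944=-0.00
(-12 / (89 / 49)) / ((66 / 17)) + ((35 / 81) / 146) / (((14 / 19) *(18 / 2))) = -1.70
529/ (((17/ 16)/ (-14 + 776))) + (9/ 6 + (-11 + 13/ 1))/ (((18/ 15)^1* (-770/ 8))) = 212835727/ 561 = 379386.32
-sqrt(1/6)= -sqrt(6)/6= -0.41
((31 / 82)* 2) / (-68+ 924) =31 / 35096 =0.00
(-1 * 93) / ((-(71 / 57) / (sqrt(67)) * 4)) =5301 * sqrt(67) / 284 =152.78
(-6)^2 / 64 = 9 / 16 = 0.56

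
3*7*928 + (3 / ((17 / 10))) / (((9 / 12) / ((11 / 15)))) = 993976 / 51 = 19489.73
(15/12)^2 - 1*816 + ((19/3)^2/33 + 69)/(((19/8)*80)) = -367502833/451440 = -814.07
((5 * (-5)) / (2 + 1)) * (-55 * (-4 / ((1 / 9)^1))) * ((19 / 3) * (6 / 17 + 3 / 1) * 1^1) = -5956500 / 17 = -350382.35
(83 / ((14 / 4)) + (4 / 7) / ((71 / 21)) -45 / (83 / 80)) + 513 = 20357773 / 41251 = 493.51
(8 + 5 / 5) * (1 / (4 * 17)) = 9 / 68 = 0.13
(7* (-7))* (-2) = 98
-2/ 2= -1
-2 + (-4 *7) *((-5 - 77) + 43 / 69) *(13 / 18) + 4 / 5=5105924 / 3105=1644.42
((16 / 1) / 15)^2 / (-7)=-256 / 1575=-0.16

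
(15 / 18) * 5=25 / 6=4.17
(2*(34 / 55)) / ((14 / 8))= 272 / 385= 0.71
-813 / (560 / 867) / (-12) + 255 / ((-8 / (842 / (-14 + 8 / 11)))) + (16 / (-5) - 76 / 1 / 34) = 5897580189 / 2779840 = 2121.55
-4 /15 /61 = -4 /915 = -0.00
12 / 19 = 0.63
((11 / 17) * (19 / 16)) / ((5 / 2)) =0.31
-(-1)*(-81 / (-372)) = 0.22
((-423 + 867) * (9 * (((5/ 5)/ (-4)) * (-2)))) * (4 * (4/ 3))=10656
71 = 71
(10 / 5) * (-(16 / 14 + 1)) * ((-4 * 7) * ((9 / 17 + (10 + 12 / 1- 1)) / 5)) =8784 / 17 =516.71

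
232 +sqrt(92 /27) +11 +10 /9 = 2 * sqrt(69) /9 +2197 /9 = 245.96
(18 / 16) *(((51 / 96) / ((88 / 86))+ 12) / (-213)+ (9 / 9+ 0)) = 846831 / 799744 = 1.06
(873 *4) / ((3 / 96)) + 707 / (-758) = 84701245 / 758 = 111743.07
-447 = -447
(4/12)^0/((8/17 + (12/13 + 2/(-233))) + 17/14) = 720902/1873889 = 0.38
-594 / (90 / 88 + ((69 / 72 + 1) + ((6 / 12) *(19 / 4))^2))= -1254528 / 18209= -68.90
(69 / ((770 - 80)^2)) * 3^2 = 3 / 2300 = 0.00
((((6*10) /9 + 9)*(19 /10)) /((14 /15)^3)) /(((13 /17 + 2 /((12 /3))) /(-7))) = -3415725 /16856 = -202.64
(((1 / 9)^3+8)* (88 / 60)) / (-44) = -5833 / 21870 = -0.27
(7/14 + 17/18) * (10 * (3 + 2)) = 650/9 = 72.22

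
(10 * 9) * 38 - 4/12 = 10259/3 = 3419.67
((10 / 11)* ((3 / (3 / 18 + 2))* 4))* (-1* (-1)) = 5.03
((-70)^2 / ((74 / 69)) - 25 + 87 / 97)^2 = 266059943086336 / 12880921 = 20655350.89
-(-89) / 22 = 89 / 22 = 4.05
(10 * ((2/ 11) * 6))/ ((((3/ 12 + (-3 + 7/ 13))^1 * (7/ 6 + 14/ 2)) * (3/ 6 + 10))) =-0.06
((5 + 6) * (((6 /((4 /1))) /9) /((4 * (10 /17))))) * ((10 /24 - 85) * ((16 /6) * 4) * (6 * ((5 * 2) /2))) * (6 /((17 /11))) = -245630 /3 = -81876.67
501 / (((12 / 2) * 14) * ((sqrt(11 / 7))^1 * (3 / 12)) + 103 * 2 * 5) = 516030 / 1060207 - 1503 * sqrt(77) / 1060207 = 0.47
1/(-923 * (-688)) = 1/635024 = 0.00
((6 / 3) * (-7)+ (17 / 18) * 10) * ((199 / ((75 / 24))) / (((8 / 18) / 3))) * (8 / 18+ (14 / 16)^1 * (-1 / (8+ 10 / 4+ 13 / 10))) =-12834107 / 17700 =-725.09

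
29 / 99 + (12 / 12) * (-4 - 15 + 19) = 29 / 99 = 0.29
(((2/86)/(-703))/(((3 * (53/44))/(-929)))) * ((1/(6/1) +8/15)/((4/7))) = 500731/48064110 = 0.01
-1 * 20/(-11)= 20/11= 1.82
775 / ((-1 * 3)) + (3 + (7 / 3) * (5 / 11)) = -2797 / 11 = -254.27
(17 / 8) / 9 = 17 / 72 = 0.24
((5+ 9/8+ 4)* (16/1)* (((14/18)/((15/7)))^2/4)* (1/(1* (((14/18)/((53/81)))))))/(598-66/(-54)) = 18179/2426850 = 0.01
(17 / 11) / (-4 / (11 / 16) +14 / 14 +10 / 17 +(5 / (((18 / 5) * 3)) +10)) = 15606 / 62941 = 0.25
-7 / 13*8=-4.31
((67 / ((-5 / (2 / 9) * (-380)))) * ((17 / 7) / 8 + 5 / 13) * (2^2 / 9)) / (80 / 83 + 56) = 928687 / 22071722400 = 0.00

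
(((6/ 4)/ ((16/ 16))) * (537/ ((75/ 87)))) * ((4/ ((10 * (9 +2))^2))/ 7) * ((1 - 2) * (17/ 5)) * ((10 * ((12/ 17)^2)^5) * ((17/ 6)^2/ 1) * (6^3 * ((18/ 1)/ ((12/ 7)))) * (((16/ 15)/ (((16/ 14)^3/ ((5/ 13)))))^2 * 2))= -664697855932250112/ 5244384702610625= -126.74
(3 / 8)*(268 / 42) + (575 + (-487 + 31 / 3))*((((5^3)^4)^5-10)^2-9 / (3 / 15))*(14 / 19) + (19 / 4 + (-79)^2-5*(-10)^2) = 7249822225551430795813583635433626143090525363020989087677511027626072367032368979159103 / 133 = 54509941545499479667771310000000000000000000000000000000000000000000000000000000000000.00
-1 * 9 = -9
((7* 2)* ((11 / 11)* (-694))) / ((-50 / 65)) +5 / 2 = 126333 / 10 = 12633.30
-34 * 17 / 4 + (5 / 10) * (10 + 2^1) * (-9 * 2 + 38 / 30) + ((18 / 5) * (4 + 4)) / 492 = -244.84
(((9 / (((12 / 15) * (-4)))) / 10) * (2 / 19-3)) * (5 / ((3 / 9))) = 7425 / 608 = 12.21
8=8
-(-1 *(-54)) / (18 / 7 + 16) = -189 / 65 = -2.91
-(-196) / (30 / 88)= 8624 / 15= 574.93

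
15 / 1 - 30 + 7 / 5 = -68 / 5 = -13.60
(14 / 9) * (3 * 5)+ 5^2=48.33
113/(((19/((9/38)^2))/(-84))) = -192213/6859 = -28.02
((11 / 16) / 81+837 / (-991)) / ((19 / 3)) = -1073851 / 8134128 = -0.13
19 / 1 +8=27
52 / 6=26 / 3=8.67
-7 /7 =-1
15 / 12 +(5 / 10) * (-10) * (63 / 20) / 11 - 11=-123 / 11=-11.18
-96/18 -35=-121/3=-40.33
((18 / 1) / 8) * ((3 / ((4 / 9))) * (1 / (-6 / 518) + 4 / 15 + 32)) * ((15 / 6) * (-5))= 328455 / 32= 10264.22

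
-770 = -770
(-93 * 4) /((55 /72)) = -26784 /55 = -486.98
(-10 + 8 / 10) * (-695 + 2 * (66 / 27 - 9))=293158 / 45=6514.62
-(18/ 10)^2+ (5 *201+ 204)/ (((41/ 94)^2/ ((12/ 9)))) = 355954639/ 42025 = 8470.07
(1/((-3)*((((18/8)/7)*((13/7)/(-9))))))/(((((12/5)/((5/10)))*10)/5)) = 245/468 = 0.52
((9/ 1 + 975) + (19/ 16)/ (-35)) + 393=771101/ 560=1376.97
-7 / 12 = -0.58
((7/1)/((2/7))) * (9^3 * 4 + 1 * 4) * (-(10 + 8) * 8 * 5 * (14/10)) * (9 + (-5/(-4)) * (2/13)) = -8617422240/13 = -662878633.85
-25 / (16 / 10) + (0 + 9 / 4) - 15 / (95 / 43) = -3065 / 152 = -20.16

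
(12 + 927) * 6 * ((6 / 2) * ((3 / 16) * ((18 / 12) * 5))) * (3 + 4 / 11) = 14070915 / 176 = 79948.38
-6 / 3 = -2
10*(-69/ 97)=-690/ 97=-7.11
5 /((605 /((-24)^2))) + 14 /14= 697 /121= 5.76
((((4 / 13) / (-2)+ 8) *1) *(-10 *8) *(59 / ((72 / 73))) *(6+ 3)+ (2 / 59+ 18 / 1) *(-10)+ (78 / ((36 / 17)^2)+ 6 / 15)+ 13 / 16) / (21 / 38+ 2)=-10642464448903 / 80350920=-132449.81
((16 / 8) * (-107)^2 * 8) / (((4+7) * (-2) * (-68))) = 22898 / 187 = 122.45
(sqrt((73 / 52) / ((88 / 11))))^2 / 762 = 73 / 316992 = 0.00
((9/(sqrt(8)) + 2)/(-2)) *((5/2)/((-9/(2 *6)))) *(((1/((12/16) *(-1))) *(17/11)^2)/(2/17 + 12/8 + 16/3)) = -147390 *sqrt(2)/85789 - 393040/257367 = -3.96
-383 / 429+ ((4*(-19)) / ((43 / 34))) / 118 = -1525939 / 1088373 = -1.40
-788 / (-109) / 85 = 788 / 9265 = 0.09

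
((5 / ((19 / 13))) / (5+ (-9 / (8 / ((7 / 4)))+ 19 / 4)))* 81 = 56160 / 1577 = 35.61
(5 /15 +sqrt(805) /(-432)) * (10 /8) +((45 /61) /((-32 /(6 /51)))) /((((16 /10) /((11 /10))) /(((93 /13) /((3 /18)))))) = 1742645 /5176704 - 5 * sqrt(805) /1728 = 0.25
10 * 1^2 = 10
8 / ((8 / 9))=9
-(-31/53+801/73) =-10.39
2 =2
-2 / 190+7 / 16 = 0.43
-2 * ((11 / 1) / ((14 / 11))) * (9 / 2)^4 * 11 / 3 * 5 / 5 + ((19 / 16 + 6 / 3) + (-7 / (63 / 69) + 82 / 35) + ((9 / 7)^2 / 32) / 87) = -17728819459 / 682080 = -25992.29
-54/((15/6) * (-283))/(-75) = -36/35375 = -0.00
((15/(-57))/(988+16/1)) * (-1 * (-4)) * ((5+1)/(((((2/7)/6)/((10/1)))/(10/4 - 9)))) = 40950/4769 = 8.59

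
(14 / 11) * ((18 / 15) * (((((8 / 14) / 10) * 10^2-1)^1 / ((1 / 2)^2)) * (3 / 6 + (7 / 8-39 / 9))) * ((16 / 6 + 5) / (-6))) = 1633 / 15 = 108.87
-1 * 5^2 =-25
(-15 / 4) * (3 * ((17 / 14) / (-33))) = 255 / 616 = 0.41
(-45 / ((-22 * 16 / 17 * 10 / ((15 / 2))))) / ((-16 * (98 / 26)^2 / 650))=-126052875 / 27044864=-4.66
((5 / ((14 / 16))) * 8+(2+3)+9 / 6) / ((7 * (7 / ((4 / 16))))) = 731 / 2744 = 0.27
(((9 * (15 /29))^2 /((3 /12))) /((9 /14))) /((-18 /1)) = -6300 /841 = -7.49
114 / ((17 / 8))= 912 / 17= 53.65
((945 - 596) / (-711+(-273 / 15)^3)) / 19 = -43625 / 16006474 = -0.00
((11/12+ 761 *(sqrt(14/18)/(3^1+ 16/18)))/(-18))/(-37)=0.26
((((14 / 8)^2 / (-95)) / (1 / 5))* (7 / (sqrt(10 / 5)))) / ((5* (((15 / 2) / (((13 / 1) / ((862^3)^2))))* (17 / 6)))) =-4459* sqrt(2) / 26501845203209525286400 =-0.00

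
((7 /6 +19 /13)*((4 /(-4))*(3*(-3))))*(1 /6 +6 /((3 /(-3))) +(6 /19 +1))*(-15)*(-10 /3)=-2639375 /494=-5342.86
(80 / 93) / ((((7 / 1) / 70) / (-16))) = -12800 / 93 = -137.63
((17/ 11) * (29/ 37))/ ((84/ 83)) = 40919/ 34188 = 1.20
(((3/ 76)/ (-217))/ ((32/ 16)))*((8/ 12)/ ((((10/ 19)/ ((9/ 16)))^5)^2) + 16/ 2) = -153319101522317971362201/ 181331457652817920000000000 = -0.00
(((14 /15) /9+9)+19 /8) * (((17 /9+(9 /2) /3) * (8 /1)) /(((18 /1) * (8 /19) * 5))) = 14368123 /1749600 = 8.21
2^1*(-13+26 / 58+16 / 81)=-58040 / 2349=-24.71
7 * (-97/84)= -97/12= -8.08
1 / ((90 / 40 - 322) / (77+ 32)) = -436 / 1279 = -0.34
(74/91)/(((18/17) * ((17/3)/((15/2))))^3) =4625/2912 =1.59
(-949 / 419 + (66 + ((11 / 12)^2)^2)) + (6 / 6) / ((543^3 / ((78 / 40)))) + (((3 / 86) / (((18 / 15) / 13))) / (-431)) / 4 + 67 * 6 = 2226830266207541304431 / 4774088459667029760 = 466.44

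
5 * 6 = 30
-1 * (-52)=52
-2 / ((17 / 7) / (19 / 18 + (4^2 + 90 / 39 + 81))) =-164395 / 1989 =-82.65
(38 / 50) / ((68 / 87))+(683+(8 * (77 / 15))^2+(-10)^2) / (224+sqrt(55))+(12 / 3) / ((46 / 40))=273155598707 / 17637579900-555631 * sqrt(55) / 11277225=15.12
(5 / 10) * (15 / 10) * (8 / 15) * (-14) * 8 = -224 / 5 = -44.80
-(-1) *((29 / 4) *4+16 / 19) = 567 / 19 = 29.84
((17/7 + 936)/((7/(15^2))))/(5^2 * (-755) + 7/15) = -22170375/13872782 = -1.60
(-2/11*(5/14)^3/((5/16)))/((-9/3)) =100/11319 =0.01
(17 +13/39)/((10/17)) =442/15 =29.47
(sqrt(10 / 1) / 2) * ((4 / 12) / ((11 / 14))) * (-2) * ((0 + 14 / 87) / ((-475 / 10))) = 392 * sqrt(10) / 272745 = 0.00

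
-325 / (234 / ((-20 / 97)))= 250 / 873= 0.29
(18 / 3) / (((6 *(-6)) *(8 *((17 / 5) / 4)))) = -5 / 204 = -0.02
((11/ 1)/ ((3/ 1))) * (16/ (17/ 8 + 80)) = 1408/ 1971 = 0.71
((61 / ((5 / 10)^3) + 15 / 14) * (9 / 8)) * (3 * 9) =1663821 / 112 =14855.54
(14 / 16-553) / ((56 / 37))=-23347 / 64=-364.80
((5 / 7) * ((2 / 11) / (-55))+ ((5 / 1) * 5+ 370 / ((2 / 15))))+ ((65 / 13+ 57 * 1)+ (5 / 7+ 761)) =3069284 / 847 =3623.71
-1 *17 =-17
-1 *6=-6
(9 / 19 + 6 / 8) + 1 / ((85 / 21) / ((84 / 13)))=236829 / 83980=2.82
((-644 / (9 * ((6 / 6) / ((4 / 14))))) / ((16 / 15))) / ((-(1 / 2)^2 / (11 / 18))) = 1265 / 27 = 46.85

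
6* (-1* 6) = -36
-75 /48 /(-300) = 1 /192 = 0.01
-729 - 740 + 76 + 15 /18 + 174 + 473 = -4471 /6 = -745.17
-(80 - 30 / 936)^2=-155625625 / 24336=-6394.87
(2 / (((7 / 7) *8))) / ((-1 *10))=-1 / 40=-0.02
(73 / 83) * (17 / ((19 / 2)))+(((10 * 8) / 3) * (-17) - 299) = -3551843 / 4731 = -750.76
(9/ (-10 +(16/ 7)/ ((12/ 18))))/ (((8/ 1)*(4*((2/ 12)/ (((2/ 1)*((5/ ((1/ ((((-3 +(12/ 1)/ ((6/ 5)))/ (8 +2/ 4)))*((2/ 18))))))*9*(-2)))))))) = 6615/ 1564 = 4.23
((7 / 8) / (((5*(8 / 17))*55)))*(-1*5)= -119 / 3520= -0.03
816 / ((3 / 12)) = 3264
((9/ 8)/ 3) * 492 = 369/ 2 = 184.50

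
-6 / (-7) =6 / 7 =0.86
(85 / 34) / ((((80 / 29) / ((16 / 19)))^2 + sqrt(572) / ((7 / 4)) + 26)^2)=9224154815684442445 / 3245827624528150929698 - 252100708507630920*sqrt(143) / 1622913812264075464849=0.00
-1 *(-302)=302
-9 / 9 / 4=-1 / 4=-0.25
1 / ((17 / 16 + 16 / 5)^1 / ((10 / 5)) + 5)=160 / 1141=0.14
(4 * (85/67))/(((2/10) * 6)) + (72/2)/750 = 107456/25125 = 4.28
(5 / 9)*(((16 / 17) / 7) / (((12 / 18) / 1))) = 40 / 357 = 0.11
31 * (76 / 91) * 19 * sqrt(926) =44764 * sqrt(926) / 91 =14969.01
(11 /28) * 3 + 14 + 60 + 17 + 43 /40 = 26111 /280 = 93.25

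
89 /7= 12.71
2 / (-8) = -0.25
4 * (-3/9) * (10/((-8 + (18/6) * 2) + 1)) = 40/3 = 13.33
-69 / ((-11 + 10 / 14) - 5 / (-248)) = 119784 / 17821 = 6.72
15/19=0.79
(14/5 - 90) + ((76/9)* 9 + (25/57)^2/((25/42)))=-10.88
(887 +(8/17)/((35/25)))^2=11149881649/14161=787365.42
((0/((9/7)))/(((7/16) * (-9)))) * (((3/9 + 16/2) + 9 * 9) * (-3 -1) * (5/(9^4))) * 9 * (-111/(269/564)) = 0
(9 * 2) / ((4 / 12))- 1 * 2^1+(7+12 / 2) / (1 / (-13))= -117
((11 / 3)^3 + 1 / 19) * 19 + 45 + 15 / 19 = 504494 / 513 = 983.42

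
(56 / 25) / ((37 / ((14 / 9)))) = 784 / 8325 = 0.09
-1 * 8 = -8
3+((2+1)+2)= 8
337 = 337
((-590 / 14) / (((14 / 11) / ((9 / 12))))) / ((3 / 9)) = -29205 / 392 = -74.50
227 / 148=1.53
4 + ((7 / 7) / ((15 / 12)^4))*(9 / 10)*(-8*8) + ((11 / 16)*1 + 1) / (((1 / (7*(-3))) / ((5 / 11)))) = -19635503 / 550000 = -35.70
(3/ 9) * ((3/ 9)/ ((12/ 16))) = 4/ 27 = 0.15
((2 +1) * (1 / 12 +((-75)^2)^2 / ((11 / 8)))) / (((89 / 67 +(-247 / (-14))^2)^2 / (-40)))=-5238151272969436640 / 185365519594299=-28258.50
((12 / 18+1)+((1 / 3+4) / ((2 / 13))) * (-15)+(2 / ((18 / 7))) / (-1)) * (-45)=37945 / 2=18972.50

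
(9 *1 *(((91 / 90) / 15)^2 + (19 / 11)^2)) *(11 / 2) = 658924501 / 4455000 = 147.91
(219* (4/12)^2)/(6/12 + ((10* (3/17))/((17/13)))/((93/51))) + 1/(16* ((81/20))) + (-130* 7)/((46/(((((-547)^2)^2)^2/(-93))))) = 1704901224767161074709.33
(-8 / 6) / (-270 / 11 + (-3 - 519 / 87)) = 0.04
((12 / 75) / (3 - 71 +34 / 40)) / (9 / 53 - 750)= 848 / 266860815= 0.00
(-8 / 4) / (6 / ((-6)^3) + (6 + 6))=-72 / 431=-0.17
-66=-66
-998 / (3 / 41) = -13639.33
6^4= 1296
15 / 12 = 5 / 4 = 1.25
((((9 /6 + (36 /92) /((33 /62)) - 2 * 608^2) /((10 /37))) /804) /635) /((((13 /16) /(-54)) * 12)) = 29.68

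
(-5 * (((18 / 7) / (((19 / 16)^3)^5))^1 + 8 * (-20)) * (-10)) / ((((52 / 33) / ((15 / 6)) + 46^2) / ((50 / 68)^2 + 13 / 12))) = -966981304494870095419648000 / 157732046470542423199794691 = -6.13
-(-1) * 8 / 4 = 2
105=105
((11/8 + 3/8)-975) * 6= -11679/2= -5839.50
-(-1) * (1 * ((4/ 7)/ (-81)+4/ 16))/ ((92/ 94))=25897/ 104328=0.25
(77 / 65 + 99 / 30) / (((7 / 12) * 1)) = 3498 / 455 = 7.69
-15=-15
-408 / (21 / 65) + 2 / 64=-282873 / 224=-1262.83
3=3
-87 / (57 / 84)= -2436 / 19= -128.21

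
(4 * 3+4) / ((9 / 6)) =32 / 3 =10.67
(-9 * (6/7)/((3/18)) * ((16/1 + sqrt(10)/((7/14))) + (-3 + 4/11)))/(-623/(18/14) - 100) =5832 * sqrt(10)/36827 + 61236/57871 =1.56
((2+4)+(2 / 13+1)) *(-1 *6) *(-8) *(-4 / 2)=-8928 / 13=-686.77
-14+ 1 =-13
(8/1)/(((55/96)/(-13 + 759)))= 572928/55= 10416.87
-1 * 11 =-11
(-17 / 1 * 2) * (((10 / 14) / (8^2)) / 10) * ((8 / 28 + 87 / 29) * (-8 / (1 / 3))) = 1173 / 392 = 2.99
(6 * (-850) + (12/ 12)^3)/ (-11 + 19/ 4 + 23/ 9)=183564/ 133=1380.18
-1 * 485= -485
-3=-3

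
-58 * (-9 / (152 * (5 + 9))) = 261 / 1064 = 0.25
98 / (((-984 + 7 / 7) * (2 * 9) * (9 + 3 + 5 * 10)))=-49 / 548514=-0.00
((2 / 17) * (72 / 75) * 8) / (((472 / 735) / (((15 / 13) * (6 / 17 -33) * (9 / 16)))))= -6608385 / 221663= -29.81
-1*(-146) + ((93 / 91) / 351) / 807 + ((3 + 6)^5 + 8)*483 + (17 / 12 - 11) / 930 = 60781750685948609 / 2130847992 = 28524676.99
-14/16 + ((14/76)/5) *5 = -105/152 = -0.69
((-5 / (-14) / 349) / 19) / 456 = 5 / 42332304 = 0.00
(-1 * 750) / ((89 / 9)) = -6750 / 89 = -75.84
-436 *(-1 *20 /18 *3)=1453.33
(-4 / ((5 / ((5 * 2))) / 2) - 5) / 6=-7 / 2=-3.50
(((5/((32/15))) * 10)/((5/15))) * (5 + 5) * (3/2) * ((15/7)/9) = 28125/112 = 251.12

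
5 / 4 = 1.25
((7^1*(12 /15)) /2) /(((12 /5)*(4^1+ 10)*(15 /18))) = 1 /10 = 0.10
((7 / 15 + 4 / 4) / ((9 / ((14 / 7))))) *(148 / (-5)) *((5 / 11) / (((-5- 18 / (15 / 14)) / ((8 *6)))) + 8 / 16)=355496 / 73575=4.83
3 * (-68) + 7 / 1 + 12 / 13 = -2549 / 13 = -196.08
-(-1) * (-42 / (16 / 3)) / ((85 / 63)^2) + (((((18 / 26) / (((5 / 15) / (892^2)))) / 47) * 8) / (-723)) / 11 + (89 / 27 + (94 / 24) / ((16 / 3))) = -721200547619947 / 20222392132800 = -35.66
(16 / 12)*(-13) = -52 / 3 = -17.33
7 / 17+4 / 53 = 439 / 901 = 0.49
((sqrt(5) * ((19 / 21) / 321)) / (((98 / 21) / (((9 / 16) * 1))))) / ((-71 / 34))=-969 * sqrt(5) / 5956048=-0.00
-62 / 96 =-31 / 48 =-0.65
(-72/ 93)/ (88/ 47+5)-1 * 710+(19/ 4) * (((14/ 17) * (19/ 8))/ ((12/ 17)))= -1339885885/ 1922496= -696.95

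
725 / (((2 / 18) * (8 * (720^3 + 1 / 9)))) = 58725 / 26873856008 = 0.00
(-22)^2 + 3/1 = 487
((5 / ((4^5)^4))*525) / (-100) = -105 / 4398046511104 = -0.00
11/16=0.69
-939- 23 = -962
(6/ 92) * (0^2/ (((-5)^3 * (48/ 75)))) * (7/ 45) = 0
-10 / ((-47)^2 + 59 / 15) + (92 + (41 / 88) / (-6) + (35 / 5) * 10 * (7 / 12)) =387775705 / 2921072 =132.75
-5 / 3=-1.67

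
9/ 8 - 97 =-95.88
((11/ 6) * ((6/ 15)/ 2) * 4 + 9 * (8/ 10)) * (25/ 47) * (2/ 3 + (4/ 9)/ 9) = 37700/ 11421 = 3.30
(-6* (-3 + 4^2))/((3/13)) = -338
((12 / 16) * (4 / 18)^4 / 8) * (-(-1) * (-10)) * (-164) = 820 / 2187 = 0.37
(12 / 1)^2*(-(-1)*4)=576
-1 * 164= -164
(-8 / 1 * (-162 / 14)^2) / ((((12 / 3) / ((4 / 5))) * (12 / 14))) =-8748 / 35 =-249.94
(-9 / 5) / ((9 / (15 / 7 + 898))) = -6301 / 35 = -180.03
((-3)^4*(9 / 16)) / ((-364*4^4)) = -729 / 1490944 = -0.00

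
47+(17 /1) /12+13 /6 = 50.58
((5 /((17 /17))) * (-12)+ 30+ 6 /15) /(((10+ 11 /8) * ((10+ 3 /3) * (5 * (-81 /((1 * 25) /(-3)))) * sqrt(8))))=-0.00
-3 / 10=-0.30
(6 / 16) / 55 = 3 / 440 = 0.01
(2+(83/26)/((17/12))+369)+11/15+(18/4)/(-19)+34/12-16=22711334/62985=360.58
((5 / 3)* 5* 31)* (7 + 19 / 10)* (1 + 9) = 68975 / 3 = 22991.67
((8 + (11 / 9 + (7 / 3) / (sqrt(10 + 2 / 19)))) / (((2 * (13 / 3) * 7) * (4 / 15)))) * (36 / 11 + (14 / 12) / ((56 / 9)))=3045 * sqrt(57) / 146432 + 36105 / 18304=2.13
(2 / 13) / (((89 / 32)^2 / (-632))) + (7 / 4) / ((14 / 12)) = -11.07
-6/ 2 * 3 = -9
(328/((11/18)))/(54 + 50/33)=2214/229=9.67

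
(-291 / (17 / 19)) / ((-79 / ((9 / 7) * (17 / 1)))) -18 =39807 / 553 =71.98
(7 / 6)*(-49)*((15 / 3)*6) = -1715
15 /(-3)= -5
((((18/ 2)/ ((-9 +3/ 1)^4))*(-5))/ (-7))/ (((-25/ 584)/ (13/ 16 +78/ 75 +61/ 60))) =-251339/ 756000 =-0.33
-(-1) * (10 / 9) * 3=10 / 3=3.33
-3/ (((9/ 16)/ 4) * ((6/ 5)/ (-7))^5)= 105043750/ 729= 144092.94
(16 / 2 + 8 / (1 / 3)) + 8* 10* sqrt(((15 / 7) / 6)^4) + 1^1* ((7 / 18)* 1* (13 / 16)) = 600043 / 14112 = 42.52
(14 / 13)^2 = 196 / 169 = 1.16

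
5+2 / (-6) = 14 / 3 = 4.67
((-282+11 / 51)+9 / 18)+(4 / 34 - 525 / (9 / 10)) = -1729 / 2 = -864.50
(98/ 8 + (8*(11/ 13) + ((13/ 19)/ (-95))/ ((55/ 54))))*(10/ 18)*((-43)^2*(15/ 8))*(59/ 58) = 10706896667861/ 287436864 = 37249.56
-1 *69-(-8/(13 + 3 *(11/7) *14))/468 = -637765/9243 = -69.00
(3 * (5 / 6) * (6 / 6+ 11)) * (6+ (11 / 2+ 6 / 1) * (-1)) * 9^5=-9743085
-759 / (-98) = 7.74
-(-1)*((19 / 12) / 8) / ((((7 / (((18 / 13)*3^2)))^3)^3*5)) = 15209589710095910928 / 2139649000648942055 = 7.11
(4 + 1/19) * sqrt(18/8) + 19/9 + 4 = 4169/342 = 12.19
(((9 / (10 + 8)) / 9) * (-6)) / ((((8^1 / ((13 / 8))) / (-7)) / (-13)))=-6.16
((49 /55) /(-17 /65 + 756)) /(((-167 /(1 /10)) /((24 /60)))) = -637 /2255973775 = -0.00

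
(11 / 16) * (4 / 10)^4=11 / 625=0.02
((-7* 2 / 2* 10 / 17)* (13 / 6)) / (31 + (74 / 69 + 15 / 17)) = -10465 / 38656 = -0.27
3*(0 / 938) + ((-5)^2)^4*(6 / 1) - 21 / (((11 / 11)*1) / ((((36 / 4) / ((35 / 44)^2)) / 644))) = 2343749.54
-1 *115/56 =-115/56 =-2.05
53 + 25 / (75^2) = 11926 / 225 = 53.00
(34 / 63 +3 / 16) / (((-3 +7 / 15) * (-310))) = 733 / 791616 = 0.00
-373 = -373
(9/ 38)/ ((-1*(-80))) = 9/ 3040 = 0.00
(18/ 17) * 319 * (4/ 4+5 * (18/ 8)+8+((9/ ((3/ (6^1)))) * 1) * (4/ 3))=508167/ 34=14946.09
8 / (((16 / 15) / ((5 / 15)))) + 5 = 15 / 2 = 7.50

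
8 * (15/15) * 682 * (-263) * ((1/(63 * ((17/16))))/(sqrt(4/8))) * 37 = -849477376 * sqrt(2)/1071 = -1121701.61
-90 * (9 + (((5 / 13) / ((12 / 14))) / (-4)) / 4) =-167955 / 208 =-807.48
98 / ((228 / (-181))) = -8869 / 114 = -77.80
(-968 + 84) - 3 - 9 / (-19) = -16844 / 19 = -886.53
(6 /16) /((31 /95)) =285 /248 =1.15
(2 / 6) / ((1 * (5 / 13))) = 13 / 15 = 0.87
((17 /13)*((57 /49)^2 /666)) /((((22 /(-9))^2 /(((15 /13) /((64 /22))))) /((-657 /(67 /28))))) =-4898890935 /101164935872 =-0.05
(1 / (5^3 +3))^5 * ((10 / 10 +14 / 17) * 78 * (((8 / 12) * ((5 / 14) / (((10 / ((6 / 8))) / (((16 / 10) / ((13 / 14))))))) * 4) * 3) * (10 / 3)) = 93 / 18253611008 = 0.00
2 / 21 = 0.10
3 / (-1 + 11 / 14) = -14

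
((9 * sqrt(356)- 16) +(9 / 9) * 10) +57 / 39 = -59 / 13 +18 * sqrt(89) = 165.27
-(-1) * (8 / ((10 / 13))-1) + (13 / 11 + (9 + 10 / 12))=6737 / 330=20.42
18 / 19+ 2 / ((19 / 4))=26 / 19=1.37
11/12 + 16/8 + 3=71/12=5.92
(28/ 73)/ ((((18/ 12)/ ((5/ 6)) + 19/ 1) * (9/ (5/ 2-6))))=-245/ 34164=-0.01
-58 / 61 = -0.95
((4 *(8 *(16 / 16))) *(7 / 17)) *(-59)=-13216 / 17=-777.41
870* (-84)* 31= -2265480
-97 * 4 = -388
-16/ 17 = -0.94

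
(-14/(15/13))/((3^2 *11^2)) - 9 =-147197/16335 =-9.01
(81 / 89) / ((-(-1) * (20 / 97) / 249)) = 1099.10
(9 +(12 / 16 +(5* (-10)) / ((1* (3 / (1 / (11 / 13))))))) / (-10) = 1313 / 1320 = 0.99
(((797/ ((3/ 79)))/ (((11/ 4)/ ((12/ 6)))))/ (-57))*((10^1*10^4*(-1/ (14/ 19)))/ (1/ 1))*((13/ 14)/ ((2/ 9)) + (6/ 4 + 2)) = 1353704500000/ 4851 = 279056792.41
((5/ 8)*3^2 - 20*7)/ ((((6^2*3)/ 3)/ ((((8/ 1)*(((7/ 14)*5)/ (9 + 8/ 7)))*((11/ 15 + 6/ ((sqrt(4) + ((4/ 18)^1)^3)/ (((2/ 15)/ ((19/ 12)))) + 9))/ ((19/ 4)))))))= -1.42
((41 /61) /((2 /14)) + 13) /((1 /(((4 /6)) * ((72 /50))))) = 5184 /305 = 17.00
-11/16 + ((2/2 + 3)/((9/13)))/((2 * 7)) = -277/1008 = -0.27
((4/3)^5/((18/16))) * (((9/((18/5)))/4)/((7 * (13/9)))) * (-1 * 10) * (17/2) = -435200/22113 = -19.68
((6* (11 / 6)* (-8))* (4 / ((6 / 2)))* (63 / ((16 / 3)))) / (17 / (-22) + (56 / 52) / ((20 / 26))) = -50820 / 23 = -2209.57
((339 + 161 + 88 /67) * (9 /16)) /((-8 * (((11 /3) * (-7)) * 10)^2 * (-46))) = 680157 /58474169600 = 0.00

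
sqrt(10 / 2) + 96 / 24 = sqrt(5) + 4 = 6.24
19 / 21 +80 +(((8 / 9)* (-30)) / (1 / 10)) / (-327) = 561173 / 6867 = 81.72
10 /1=10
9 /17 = 0.53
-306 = -306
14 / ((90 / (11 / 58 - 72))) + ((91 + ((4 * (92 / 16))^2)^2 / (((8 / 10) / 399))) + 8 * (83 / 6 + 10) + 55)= 145712149313 / 1044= 139571024.25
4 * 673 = 2692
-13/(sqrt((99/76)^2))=-988/99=-9.98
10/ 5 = 2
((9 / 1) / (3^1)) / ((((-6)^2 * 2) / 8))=1 / 3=0.33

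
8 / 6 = 4 / 3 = 1.33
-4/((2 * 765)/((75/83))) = -10/4233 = -0.00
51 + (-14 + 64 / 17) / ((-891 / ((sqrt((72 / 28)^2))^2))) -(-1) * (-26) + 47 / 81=19042112 / 742203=25.66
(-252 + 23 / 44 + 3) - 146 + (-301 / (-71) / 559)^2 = -14786929497 / 37484876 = -394.48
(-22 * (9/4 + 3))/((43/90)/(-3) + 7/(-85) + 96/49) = -25977105/386299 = -67.25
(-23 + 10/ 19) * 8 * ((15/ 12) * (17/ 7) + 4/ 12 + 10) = -2403.61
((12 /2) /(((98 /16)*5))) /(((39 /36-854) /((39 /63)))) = -2496 /17553025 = -0.00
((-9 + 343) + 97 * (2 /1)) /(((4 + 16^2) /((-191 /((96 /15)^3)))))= -157575 /106496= -1.48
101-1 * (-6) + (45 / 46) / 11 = 54187 / 506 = 107.09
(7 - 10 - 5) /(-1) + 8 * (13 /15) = 14.93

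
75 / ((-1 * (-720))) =5 / 48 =0.10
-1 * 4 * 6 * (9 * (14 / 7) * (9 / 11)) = -3888 / 11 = -353.45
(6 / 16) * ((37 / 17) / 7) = 111 / 952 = 0.12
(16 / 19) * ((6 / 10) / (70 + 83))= 16 / 4845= 0.00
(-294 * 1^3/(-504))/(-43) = -7/516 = -0.01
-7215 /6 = -2405 /2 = -1202.50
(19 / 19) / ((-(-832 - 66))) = 1 / 898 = 0.00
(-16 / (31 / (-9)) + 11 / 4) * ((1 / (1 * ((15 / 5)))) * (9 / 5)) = 2751 / 620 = 4.44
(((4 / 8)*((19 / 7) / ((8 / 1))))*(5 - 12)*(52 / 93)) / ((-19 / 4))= 13 / 93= 0.14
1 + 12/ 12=2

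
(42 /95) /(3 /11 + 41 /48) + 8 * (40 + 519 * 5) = 170224168 /8075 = 21080.39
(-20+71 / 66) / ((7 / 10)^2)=-62450 / 1617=-38.62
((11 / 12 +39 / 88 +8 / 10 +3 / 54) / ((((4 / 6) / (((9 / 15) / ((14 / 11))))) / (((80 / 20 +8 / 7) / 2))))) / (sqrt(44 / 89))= 78957 * sqrt(979) / 431200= 5.73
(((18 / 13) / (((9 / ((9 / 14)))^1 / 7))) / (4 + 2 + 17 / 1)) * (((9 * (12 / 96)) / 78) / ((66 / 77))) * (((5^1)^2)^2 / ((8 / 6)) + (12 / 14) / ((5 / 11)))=593001 / 2487680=0.24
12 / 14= 0.86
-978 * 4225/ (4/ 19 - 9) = 78508950/ 167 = 470113.47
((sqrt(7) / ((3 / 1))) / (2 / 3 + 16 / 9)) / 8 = 0.05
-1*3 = -3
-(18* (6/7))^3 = -1259712/343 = -3672.63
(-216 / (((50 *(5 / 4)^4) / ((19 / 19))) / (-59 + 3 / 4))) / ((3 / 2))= 68.71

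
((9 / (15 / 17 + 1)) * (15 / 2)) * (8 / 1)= 2295 / 8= 286.88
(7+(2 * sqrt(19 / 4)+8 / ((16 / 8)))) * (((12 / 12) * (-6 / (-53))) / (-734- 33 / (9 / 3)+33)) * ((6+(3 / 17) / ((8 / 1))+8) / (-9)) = 1907 * sqrt(19) / 7698144+20977 / 7698144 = 0.00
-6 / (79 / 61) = -366 / 79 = -4.63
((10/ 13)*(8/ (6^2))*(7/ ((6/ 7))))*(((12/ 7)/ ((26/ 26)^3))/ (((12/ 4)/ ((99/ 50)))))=308/ 195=1.58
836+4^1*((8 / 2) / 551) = 460652 / 551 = 836.03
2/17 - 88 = -1494/17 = -87.88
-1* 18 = -18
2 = 2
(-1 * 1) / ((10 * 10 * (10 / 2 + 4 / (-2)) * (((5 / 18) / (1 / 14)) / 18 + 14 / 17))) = -459 / 143150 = -0.00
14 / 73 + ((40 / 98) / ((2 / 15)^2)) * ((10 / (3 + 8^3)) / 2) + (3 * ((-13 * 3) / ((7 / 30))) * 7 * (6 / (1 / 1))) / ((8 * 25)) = -386430013 / 3684310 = -104.89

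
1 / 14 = 0.07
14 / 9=1.56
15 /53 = 0.28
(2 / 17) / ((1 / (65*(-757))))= -98410 / 17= -5788.82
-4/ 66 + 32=1054/ 33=31.94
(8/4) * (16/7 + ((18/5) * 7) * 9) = 458.17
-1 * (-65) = 65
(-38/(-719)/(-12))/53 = -19/228642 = -0.00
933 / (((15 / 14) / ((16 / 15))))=69664 / 75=928.85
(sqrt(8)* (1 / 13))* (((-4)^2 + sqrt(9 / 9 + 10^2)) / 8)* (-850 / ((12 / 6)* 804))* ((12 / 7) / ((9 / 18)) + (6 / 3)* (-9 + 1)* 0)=-1.28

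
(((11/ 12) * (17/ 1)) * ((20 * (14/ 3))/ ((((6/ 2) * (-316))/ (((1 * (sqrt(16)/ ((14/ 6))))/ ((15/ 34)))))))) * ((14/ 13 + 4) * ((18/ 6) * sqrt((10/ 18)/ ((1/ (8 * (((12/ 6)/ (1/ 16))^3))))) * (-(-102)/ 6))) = -2434961408 * sqrt(5)/ 9243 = -589066.24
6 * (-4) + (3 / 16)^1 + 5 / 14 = -2627 / 112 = -23.46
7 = 7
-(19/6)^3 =-6859/216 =-31.75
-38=-38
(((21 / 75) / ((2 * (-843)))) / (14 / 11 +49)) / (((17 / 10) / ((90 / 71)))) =-66 / 26794193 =-0.00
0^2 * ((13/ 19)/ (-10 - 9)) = 0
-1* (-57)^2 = -3249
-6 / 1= -6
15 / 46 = 0.33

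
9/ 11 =0.82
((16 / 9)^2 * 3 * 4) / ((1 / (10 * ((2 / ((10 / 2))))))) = 4096 / 27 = 151.70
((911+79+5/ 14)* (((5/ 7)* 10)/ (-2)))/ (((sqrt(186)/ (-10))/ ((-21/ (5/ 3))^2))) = 1871775* sqrt(186)/ 62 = 411735.61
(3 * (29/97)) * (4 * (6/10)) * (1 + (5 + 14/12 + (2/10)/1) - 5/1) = 12354/2425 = 5.09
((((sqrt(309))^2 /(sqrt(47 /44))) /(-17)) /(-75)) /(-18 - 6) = -103*sqrt(517) /239700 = -0.01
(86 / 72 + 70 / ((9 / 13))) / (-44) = -3683 / 1584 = -2.33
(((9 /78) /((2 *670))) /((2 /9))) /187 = 27 /13030160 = 0.00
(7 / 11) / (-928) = -7 / 10208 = -0.00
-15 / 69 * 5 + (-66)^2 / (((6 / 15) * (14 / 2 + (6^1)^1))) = 250145 / 299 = 836.61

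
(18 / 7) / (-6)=-3 / 7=-0.43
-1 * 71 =-71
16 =16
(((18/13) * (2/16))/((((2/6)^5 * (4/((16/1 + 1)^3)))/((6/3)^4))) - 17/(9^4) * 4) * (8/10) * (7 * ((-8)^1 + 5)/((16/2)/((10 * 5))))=-2467366272245/28431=-86784364.68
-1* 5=-5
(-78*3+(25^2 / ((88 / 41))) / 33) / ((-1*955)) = 653911 / 2773320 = 0.24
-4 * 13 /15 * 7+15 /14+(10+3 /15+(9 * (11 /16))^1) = -11437 /1680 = -6.81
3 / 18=1 / 6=0.17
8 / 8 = 1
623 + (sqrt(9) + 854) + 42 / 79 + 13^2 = 130313 / 79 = 1649.53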